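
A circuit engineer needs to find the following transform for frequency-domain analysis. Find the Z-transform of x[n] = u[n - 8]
Using the time-shift property: Z{u[n-8]}=z^(-8) * z/(z-1)
=z^(-7)/(z-1)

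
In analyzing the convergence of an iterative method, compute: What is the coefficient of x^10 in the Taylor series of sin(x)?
sin(x) has only odd powers. Coefficient of x^10=0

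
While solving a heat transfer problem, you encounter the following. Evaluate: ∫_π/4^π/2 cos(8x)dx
Antiderivative: sin(8x)/8
Evaluate at bounds: [sin(8·π/2)/8] - [sin(8·π/4)/8]
=((0) - (0))/8=0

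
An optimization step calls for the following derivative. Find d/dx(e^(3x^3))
Chain rule: d/dx[e^u] = e^u · u' where u = 3x^3
u' = 9x^2

Answer: 9x^2·e^(3x^3)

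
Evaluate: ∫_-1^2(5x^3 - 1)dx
Step 1: Find antiderivative F(x)=(5/4)x^4 - x
Step 2: F(2) - F(-1)=18 - (9/4)=63/4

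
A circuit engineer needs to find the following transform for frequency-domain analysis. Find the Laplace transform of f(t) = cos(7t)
L{cos(wt)} = s/(s²+w²)
L{cos(7t)} = s/(s²+49)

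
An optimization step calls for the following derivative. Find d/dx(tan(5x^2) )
Chain rule: d/dx[tan(u)] = sec²(u)·u' where u = 5x^2
u' = 10x

Answer: 10x·sec²(5x^2)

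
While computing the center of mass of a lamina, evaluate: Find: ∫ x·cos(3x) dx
By parts: u = x, dv = cos(3x) dx
du = dx, v = sin(3x)/3
= x·sin(3x)/3 + cos(3x)/3² + C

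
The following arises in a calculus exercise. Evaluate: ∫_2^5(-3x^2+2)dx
Step 1: Find antiderivative F(x)=-x^3 + 2x
Step 2: F(5) - F(2)=-115 - (-4)=-111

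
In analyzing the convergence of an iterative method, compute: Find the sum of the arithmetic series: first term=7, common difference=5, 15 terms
Last term: a_n=7+(15-1)·5=77
Sum=n(a_1+a_n)/2=15(7+77)/2=630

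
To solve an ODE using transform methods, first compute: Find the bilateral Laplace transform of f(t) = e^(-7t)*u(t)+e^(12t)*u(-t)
For e^(-7t)*u(t): L = 1/(s+7), Re(s) > -7
For e^(12t)*u(-t): L = -1/(s-12), Re(s) < 12
Combined: F(s) = 1/(s+7)-1/(s-12), -7 < Re(s) < 12

Answer: 1/(s+7)-1/(s-12), ROC: -7 < Re(s) < 12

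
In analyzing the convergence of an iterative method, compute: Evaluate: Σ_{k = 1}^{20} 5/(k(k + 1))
Partial fractions: 5/(k(k+1)) = 5/k - 5/(k+1)
Telescoping sum: 5(1-1/21) = 5·20/21

Answer: 100/21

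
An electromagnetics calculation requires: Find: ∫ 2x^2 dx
Using power rule: ∫ 2x^2 dx=2/3 x^3+C=(2/3)x^3+C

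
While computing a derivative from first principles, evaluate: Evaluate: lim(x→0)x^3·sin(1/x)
Squeeze theorem: -|x^3| ≤ x^3·sin(1/x) ≤ |x^3|
Since x^3 → 0 as x → 0, by squeeze theorem the limit is 0

Answer: 0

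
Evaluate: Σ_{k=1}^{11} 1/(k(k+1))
Partial fractions: 1/(k(k+1)) = 1/k - 1/(k+1)
Telescoping sum: 1(1-1/12) = 1·11/12

Answer: 11/12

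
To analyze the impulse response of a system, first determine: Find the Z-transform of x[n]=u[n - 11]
Using the time-shift property: Z{u[n-11]}=z^(-11) * z/(z-1)
=z^(-10)/(z-1)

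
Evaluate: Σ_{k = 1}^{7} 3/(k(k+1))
Partial fractions: 3/(k(k+1)) = 3/k - 3/(k+1)
Telescoping sum: 3(1-1/8) = 3·7/8

Answer: 21/8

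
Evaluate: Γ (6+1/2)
Γ(n+1/2)=(2n)!√π/(4^n·n!)
=479001600√π/(4096·720)=(10395/64)·√π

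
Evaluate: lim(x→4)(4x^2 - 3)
Polynomial is continuous, so substitute x = 4:
4·4^2-3 = 61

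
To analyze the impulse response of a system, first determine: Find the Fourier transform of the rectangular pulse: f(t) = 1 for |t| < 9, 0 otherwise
F(omega)=integral from -9 to 9 of e^(-j * omega * t) dt
=2 * sin(9 * omega)/omega=18 * sinc(9 * omega/pi)

Answer: 2 * sin(9 * omega)/omega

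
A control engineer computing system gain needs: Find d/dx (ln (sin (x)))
Chain rule: d/dx[ln(u)] = u'/u where u = sin(x)
u' = cos(x)

Answer: (cos(x))/(sin(x))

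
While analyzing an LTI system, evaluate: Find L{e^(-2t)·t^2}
First shifting: L{e^(at)f(t)} = F(s-a)
L{t^2} = 2/s^3
Shift s → s+2: 2/(s+2)^3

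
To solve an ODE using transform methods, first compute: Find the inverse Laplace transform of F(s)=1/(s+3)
L^(-1){1/(s-a)} = c·e^(at)
Here a = -3, c = 1

Answer: e^(-3t)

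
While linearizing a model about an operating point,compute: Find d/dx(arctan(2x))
d/dx[arctan(u)]=u'/(1 + u²), u=2x, u'=2

Answer: 2/(1 + 4x²)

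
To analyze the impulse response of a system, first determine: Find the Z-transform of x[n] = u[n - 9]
Using the time-shift property: Z{u[n-9]} = z^(-9)*z/(z-1)
= z^(-8)/(z-1)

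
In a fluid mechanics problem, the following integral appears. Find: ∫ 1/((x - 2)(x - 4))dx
Partial fractions: 1/((x-2)(x-4)) = A/(x-2) + B/(x-4)
A = -1/2, B = 1/2
∫ [-1/2· 1/(x-2) + 1/2· 1/(x-4)] dx
= (1/2)[ln|x-4| - ln|x-2|] + C

Answer: (1/2)·ln|(x-4)/(x-2)| + C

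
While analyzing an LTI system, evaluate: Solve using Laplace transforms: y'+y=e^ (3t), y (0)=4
Take L: sY - 4 + Y=1/(s-3)
Y(s + 1)=1/(s-3) + 4
Y=1/((s-3)(s + 1)) + 4/(s + 1)
Partial fractions: 1/((s-3)(s + 1))=(1/4)/(s-3) - (1/4)/(s + 1)
So Y=(1/4)/(s-3) + (15/4)/(s + 1)
Inverse Laplace transform (L^(-1){1/(s-3)}=e^(3t), L^(-1){1/(s + 1)}=e^(-t)):

Answer: y(t)=(1/4)·e^(3t) + (15/4)·e^(-t)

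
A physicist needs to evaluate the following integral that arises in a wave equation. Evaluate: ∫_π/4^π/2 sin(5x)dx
Antiderivative: -cos(5x)/5
Evaluate at bounds: [-cos(5·π/2)/5] - [-cos(5·π/4)/5]
= (-(0)+(-√2/2))/5 = -√2/10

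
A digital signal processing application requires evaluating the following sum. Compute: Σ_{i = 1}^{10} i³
Using formula: Σ i^3=[n(n + 1)/2]²=[10·11/2]²=3025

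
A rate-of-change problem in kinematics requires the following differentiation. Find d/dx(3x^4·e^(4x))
Product rule: (fg)' = f'g + fg'
f = 3x^4, f' = 12x^3
g = e^(4x), g' = 4·e^(4x)

Answer: 12x^3·e^(4x) + 12x^4·e^(4x)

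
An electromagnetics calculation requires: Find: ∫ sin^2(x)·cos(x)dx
Let u=sin(x), du=cos(x) dx
∫ u^2 du=u^3/3 + C

Answer: sin^3(x)/3 + C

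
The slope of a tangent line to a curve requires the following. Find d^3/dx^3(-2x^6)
Apply power rule 3 times:
d^1: -12x^5
d^2: -60x^4
d^3: -240x^3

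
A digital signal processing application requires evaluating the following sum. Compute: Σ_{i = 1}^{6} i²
Using formula: Σ i^2=n(n+1)(2n+1)/6=6·7·13/6=91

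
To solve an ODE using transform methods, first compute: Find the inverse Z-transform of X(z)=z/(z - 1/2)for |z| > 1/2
Standard pair: z/(z-a) <-> a^n * u[n] for causal signals
With a = 1/2: x[n] = (1/2)^n * u[n]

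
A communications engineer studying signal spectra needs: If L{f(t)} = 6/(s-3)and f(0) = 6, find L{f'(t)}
L{f'(t)}=s·F(s) - f(0)=6s/(s-3)-6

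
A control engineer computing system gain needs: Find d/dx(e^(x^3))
Chain rule: d/dx[e^u] = e^u · u' where u = x^3
u' = 3x^2

Answer: 3x^2·e^(x^3)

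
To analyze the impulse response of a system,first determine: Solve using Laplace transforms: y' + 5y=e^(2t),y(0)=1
Take L: sY - 1 + 5Y=1/(s-2)
Y(s + 5)=1/(s-2) + 1
Y=1/((s-2)(s + 5)) + 1/(s + 5)
Partial fractions: 1/((s-2)(s + 5))=(1/7)/(s-2) - (1/7)/(s + 5)
So Y=(1/7)/(s-2) + (6/7)/(s + 5)
Inverse Laplace transform (L^(-1){1/(s-2)}=e^(2t), L^(-1){1/(s + 5)}=e^(-5t)):

Answer: y(t)=(1/7)·e^(2t) + (6/7)·e^(-5t)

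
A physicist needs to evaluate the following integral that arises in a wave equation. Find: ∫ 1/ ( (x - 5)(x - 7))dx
Partial fractions: 1/((x-5)(x-7))=A/(x-5) + B/(x-7)
A=-1/2, B=1/2
∫ [-1/2· 1/(x-5) + 1/2· 1/(x-7)] dx
=(1/2)[ln|x-7| - ln|x-5|] + C

Answer: (1/2)·ln|(x-7)/(x-5)| + C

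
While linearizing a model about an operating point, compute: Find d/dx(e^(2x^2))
Chain rule: d/dx[e^u] = e^u · u' where u = 2x^2
u' = 4x

Answer: 4x·e^(2x^2)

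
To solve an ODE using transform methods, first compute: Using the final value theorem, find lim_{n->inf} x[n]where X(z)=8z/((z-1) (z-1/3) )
Final value theorem: lim x[n]=lim_{z->1} (z-1) * X(z)
(z-1) * X(z)=8z/(z-1/3)
As z->1: 8/(1-1/3)=8/(2/3)=12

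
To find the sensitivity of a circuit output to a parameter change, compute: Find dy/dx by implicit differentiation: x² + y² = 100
Differentiate both sides: 2x+2y·(dy/dx)=0
Solve: dy/dx=-2x/(2y)=-x/y

Answer: dy/dx=-x/y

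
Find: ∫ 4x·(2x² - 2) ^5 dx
Let u = 2x² - 2, du = 4x dx
∫ u^5 du = u^6/6 + C

Answer: (2x² - 2)^6/6 + C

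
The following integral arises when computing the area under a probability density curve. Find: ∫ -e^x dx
Since d/dx[e^x]=+e^x, we get -1e^x+C

Answer: -e^x+C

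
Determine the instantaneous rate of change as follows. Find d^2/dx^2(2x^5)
Apply power rule 2 times:
d^1: 10x^4
d^2: 40x^3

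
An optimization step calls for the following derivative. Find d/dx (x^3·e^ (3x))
Product rule: (fg)' = f'g+fg'
f = x^3, f' = 3x^2
g = e^(3x), g' = 3·e^(3x)

Answer: 3x^2·e^(3x)+3x^3·e^(3x)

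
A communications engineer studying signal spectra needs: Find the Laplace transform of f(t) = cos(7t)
L{cos(wt)} = s/(s²+w²)
L{cos(7t)} = s/(s²+49)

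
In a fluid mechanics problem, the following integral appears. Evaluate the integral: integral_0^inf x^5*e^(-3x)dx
This is a Gamma integral. Substitute u = 3x (du = 3 dx):
integral_0^inf x^5 * e^(-3x) dx = (1/3^6) integral_0^inf u^5 * e^(-u) du
= Gamma(6)/3^6 = 5!/3^6 = 120/729

Answer: 40/243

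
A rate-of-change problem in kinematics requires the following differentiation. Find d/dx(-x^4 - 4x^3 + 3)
Power rule: d/dx(ax^n) = n·a·x^(n-1)
Term by term: -4·x^3-12·x^2

Answer: -4x^3-12x^2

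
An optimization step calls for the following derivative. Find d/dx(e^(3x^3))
Chain rule: d/dx[e^u] = e^u · u' where u = 3x^3
u' = 9x^2

Answer: 9x^2·e^(3x^3)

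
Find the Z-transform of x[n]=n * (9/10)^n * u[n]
Using the property Z{n * a^n * u[n]} = az/(z-a)^2
With a = 9/10: X(z) = (9/10)z/(z - 9/10)^2, |z| > 9/10

Answer: (9/10)z/(z - 9/10)^2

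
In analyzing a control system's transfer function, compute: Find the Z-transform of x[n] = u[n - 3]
Using the time-shift property: Z{u[n-3]} = z^(-3) * z/(z-1)
= z^(-2)/(z-1)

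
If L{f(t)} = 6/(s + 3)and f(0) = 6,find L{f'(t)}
L{f'(t)} = s·F(s) - f(0) = 6s/(s+3)-6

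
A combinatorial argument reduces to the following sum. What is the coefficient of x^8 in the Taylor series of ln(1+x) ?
ln(1 + x)=Σ (-1)^(n + 1) x^n/n
Coefficient of x^8=(-1)^9/8=-1/8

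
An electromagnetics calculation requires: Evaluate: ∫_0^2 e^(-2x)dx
Antiderivative: (1/(-2))e^(-2x)
Evaluate: (1/(-2))(e^-4 - 1)

Answer: (e^-4 - 1)/(-2)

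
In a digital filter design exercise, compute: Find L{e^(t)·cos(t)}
First shifting: L{e^(at)f(t)}=F(s-a)
L{cos(t)}=s/(s²+1)
Shift: (s-1)/((s-1)²+1)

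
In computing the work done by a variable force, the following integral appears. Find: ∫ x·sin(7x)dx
By parts: u = x, dv = sin(7x) dx
du = dx, v = -cos(7x)/7
= -x·cos(7x)/7 + sin(7x)/7² + C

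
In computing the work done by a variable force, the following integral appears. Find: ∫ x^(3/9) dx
Power rule: ∫ x^(1/3) dx=x^(4/3)/(4/3)+C

Answer: (3/4)·x^(4/3)+C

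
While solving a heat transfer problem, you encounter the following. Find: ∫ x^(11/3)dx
Power rule: ∫ x^(11/3) dx=x^(14/3)/(14/3) + C

Answer: (3/14)·x^(14/3) + C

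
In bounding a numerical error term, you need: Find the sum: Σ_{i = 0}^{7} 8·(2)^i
Geometric series: S=a(1 - r^n)/(1 - r)
a=8, r=2, n=8
S=8(1-256)/-1=2040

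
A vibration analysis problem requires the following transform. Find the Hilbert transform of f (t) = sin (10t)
The Hilbert transform shifts each frequency component by -pi/2.
H{sin(wt)}=-cos(wt)
With w=10: H{sin(10t)}=-cos(10t)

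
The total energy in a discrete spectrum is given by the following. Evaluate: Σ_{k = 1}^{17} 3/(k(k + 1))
Partial fractions: 3/(k(k + 1)) = 3/k - 3/(k + 1)
Telescoping sum: 3(1 - 1/18) = 3·17/18

Answer: 17/6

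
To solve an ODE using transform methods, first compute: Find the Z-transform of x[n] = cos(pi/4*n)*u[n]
Z{cos(w0*n)*u[n]} = z(z - cos(w0))/(z^2 - 2z*cos(w0) + 1)
With w0 = pi/4: X(z) = z(z - cos(pi/4))/(z^2 - 2z*cos(pi/4) + 1)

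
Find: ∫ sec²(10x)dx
Since d/dx[tan(10x)] = 10sec²(10x), integral = tan(10x)/10 + C

Answer: (1/10)tan(10x) + C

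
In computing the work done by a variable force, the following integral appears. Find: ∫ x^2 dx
Using power rule: ∫ x^2 dx=1/3 x^3 + C=(1/3)x^3 + C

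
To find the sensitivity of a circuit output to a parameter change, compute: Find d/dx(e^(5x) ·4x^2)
Product rule: (fg)'=f'g+fg'
f=e^(5x), f'=5·e^(5x)
g=4x^2, g'=8x

Answer: 20·e^(5x)·x^2+8·e^(5x)·x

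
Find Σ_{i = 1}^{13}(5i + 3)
= 5·Σ i + 3·13 = 5·91 + 39 = 494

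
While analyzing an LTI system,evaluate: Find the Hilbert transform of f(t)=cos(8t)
The Hilbert transform shifts each frequency component by -pi/2.
H{cos(wt)}=sin(wt)
With w=8: H{cos(8t)}=sin(8t)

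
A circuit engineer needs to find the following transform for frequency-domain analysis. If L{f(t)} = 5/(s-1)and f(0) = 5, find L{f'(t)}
L{f'(t)}=s·F(s) - f(0)=5s/(s-1) - 5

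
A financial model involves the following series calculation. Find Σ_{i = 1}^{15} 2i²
=2·n(n+1)(2n+1)/6=2·15·16·31/6=2480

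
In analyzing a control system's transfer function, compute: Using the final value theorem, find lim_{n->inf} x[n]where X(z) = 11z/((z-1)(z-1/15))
Final value theorem: lim x[n] = lim_{z->1} (z-1) * X(z)
(z-1) * X(z) = 11z/(z-1/15)
As z->1: 11/(1 - 1/15) = 11/(14/15) = 165/14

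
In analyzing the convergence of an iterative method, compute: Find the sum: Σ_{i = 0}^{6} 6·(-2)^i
Geometric series: S = a(1 - r^n)/(1 - r)
a = 6, r = -2, n = 7
S = 6(1 + 128)/3 = 258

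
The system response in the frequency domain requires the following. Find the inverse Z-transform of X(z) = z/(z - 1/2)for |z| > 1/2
Standard pair: z/(z-a) <-> a^n*u[n] for causal signals
With a=1/2: x[n]=(1/2)^n*u[n]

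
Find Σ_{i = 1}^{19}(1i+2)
= 1·Σ i + 2·19 = 1·190 + 38 = 228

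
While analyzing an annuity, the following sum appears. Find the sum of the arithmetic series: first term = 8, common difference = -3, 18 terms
Last term: a_n = 8+(18-1)·-3 = -43
Sum = n(a_1+a_n)/2 = 18(8+(-43))/2 = -315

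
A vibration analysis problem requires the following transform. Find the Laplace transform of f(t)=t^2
L{t^n}=n!/s^(n + 1)
L{t^2}=2!/s^3=2/s^3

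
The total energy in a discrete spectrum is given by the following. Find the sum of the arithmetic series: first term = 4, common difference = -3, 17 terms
Last term: a_n = 4+(17-1)·-3 = -44
Sum = n(a_1+a_n)/2 = 17(4+(-44))/2 = -340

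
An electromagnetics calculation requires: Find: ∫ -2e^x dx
Since d/dx[e^x]=+e^x, we get -2e^x+C

Answer: -2e^x+C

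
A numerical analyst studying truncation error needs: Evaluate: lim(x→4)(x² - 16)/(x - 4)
Factor: (x² - 16) = (x-4)(x+4)
Cancel (x-4): lim(x→4) (x+4) = 8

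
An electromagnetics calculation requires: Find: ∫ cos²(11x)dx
Using identity cos²(u) = (1 + cos(2u))/2:
∫ (1 + cos(22x))/2 dx = x/2 + sin(22x)/44 + C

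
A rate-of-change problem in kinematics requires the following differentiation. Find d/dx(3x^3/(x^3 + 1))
Quotient rule: (f/g)'=(f'g - fg')/g²
f=3x^3, f'=9x^2
g=x^3+1, g'=3x^2

Answer: (9x^2·(x^3+1)-9x^5)/(x^3+1)²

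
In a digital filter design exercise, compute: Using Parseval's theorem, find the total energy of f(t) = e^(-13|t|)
Parseval's theorem: E = integral |f(t)|^2 dt = (1/2pi) integral |F(omega)|^2 domega
E = integral_{-inf}^{inf} e^(-26|t|) dt = 2*integral_0^inf e^(-26t) dt = 2/(2*13) = 1/13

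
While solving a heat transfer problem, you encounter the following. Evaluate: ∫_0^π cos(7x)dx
Antiderivative: sin(7x)/7
Evaluate at bounds: [sin(7·π)/7] - [sin(7·0)/7]
=((0) - (0))/7=0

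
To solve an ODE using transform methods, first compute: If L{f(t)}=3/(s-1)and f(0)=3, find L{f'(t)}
L{f'(t)}=s·F(s) - f(0)=3s/(s-1)-3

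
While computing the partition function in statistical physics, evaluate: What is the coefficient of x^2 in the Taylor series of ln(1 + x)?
ln(1 + x)=Σ (-1)^(n + 1) x^n/n
Coefficient of x^2=(-1)^3/2=-1/2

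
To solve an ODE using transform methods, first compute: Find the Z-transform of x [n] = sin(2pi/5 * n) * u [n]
Z{sin(w0 * n) * u[n]} = z * sin(w0)/(z^2-2z * cos(w0)+1)
With w0 = 2pi/5: X(z) = z * sin(2pi/5)/(z^2-2z * cos(2pi/5)+1)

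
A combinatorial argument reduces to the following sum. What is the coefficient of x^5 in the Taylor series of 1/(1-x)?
1/(1-x)=Σ x^n for |x|<1
All coefficients are 1

Answer: 1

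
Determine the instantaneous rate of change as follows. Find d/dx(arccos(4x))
d/dx[arccos(u)] = -u'/√(1-u²), u = 4x, u' = 4

Answer: -4/√(1 - 16x²)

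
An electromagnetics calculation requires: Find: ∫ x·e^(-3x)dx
Integration by parts: u = x, dv = e^(-3x) dx
du = dx, v = e^(-3x)/(-3)
= x·e^(-3x)/(-3) - ∫ e^(-3x)/(-3) dx
= x·e^(-3x)/(-3) - e^(-3x)/9+C

Answer: e^(-3x)(x/(-3)-1/9)+C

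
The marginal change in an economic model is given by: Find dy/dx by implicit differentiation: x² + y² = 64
Differentiate both sides: 2x+2y·(dy/dx)=0
Solve: dy/dx=-2x/(2y)=-x/y

Answer: dy/dx=-x/y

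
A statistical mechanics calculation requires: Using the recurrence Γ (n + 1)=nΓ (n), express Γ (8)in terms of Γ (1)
Γ(8) = 7Γ(7) = 7·6Γ(6) = ... = 7!·Γ(1) = 5040·Γ(1)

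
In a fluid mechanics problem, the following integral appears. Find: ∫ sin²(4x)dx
Using identity sin²(u)=(1 - cos(2u))/2:
∫ (1 - cos(8x))/2 dx=x/2 - sin(8x)/16+C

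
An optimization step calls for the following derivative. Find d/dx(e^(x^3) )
Chain rule: d/dx[e^u]=e^u · u' where u=x^3
u'=3x^2

Answer: 3x^2·e^(x^3)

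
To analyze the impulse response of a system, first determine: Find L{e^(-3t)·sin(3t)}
First shifting: L{e^(at)f(t)} = F(s-a)
L{sin(3t)} = 3/(s²+9)
Shift: 3/((s+3)²+9)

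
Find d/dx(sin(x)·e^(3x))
Product rule: (fg)' = f'g + fg'
f = sin(x), f' = cos(x)
g = e^(3x), g' = 3·e^(3x)

Answer: cos(x)·e^(3x) + 3·sin(x)·e^(3x)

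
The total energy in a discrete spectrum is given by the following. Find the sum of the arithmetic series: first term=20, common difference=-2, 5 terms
Last term: a_n = 20+(5-1)·-2 = 12
Sum = n(a_1+a_n)/2 = 5(20+12)/2 = 80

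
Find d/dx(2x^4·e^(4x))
Product rule: (fg)'=f'g + fg'
f=2x^4, f'=8x^3
g=e^(4x), g'=4·e^(4x)

Answer: 8x^3·e^(4x) + 8x^4·e^(4x)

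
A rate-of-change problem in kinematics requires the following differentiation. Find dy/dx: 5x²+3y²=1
Differentiate: 10x + 6y·(dy/dx)=0
dy/dx=-10x/(6y)=-(5/3)·(x/y)

Answer: dy/dx=-(5/3)·(x/y)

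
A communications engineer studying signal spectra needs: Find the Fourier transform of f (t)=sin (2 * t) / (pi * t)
sin(W * t)/(pi * t) = (W/pi) * sinc(W * t/pi) is the impulse response of the ideal low-pass filter with cutoff W (here W = 2).
Its Fourier transform is a rectangular function:
F(omega) = 1 for |omega| < 2, 0 otherwise

Answer: rect(omega/4) [i.e., 1 for |omega| < 2, 0 otherwise]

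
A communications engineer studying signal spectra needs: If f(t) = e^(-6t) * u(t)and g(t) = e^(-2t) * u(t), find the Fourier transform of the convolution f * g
By the convolution theorem: F{f*g} = F(omega)*G(omega)
F(omega) = 1/(6 + j*omega), G(omega) = 1/(2 + j*omega)
F{f*g} = 1/((6 + j*omega)(2 + j*omega))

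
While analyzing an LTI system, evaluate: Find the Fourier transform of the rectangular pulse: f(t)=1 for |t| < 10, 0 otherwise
F(omega) = integral from -10 to 10 of e^(-j*omega*t) dt
= 2*sin(10*omega)/omega = 20*sinc(10*omega/pi)

Answer: 2*sin(10*omega)/omega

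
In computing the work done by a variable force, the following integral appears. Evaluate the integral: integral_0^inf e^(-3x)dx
integral_0^inf e^(-3x) dx = [-1/3*e^(-3x)]_0^inf
= 0 - (-1/3) = 1/3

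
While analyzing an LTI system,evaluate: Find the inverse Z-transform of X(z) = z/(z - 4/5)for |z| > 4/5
Standard pair: z/(z-a) <-> a^n*u[n] for causal signals
With a = 4/5: x[n] = (4/5)^n*u[n]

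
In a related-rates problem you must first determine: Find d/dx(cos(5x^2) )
Chain rule: d/dx[cos(u)]=-sin(u)·u' where u=5x^2
u'=10x

Answer: -10x·sin(5x^2)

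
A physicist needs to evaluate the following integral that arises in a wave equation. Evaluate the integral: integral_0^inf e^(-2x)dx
integral_0^inf e^(-2x) dx = [-1/2*e^(-2x)]_0^inf
= 0 - (-1/2) = 1/2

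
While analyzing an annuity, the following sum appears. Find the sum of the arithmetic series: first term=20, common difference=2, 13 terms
Last term: a_n=20+(13-1)·2=44
Sum=n(a_1+a_n)/2=13(20+44)/2=416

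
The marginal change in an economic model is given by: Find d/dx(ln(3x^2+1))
Chain rule: d/dx[ln(u)] = u'/u where u = 3x^2 + 1
u' = 6x

Answer: (6x)/(3x^2 + 1)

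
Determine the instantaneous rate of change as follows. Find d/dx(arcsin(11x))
d/dx[arcsin(u)] = u'/√(1-u²), u = 11x, u' = 11

Answer: 11/√(1 - 121x²)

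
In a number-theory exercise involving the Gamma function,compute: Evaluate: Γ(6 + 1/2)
Γ(n+1/2)=(2n)!√π/(4^n·n!)
=479001600√π/(4096·720)=(10395/64)·√π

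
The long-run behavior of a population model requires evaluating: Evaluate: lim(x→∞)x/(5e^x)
Apply L'Hôpital 1 times (∞/∞ each time):
Eventually get 1!/(5e^x) → 0

Answer: 0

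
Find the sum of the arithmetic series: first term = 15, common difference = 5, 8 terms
Last term: a_n = 15+(8-1)·5 = 50
Sum = n(a_1+a_n)/2 = 8(15+50)/2 = 260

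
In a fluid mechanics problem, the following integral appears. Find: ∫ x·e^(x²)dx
Let u=x², du=2x dx
∫ (1/2)e^u du=e^u/2+C

Answer: e^(x²)/2+C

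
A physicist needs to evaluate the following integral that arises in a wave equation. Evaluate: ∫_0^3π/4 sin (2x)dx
Antiderivative: -cos(2x)/2
Evaluate at bounds: [-cos(2·3π/4)/2] - [-cos(2·0)/2]
=(-(0)+(1))/2=1/2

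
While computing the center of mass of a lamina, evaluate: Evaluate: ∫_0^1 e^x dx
Antiderivative: e^x
Evaluate: (e^1 - 1)

Answer: e^1 - 1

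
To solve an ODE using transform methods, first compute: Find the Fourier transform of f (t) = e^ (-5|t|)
Using the standard pair: F{e^(-a|t|)}=2a/(a^2 + omega^2)
With a=5: F(omega)=10/(25 + omega^2)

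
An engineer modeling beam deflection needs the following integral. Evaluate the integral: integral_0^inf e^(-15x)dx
integral_0^inf e^(-15x) dx=[-1/15 * e^(-15x)]_0^inf
=0 - (-1/15)=1/15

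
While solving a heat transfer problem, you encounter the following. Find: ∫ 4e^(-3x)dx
Since d/dx[e^(-3x)]=-3e^(-3x), we get -4/3 e^(-3x) + C

Answer: (-4/3)e^(-3x) + C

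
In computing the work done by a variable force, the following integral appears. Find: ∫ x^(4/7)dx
Power rule: ∫ x^(4/7) dx = x^(11/7)/(11/7)+C

Answer: (7/11)·x^(11/7)+C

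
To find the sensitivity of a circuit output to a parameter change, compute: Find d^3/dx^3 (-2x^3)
Apply power rule 3 times:
d^1: -6x^2
d^2: -12x
d^3: -12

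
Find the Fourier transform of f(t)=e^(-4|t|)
Using the standard pair: F{e^(-a|t|)} = 2a/(a^2+omega^2)
With a = 4: F(omega) = 8/(16+omega^2)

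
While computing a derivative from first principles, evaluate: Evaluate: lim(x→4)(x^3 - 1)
Polynomial is continuous, so substitute x = 4:
1·4^3-1 = 63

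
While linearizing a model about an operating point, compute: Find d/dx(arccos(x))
d/dx[arccos(u)] = -u'/√(1-u²), u = x, u' = 1

Answer: -1/√(1-x²)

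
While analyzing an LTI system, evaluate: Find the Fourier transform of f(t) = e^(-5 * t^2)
The Fourier transform of a Gaussian e^(-a*t^2) is sqrt(pi/a)*e^(-omega^2/(4a)).
With a = 5: F(omega) = sqrt(pi/5)*e^(-omega^2/20)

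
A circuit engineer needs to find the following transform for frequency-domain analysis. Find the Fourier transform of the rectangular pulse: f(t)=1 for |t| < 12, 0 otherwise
F(omega) = integral from -12 to 12 of e^(-j*omega*t) dt
= 2*sin(12*omega)/omega = 24*sinc(12*omega/pi)

Answer: 2*sin(12*omega)/omega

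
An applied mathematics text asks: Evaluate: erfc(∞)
erfc(x) = 1 - erf(x); erfc(∞) = 1 - erf(∞) = 1 - 1 = 0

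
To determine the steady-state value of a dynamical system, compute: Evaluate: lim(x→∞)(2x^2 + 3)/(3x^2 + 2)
Divide numerator and denominator by x^2:
lim (2+3/x^2)/(3+2/x^2)=2/3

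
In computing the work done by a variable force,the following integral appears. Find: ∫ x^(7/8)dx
Power rule: ∫ x^(7/8) dx = x^(15/8)/(15/8)+C

Answer: (8/15)·x^(15/8)+C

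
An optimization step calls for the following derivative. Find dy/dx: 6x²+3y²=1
Differentiate: 12x + 6y·(dy/dx) = 0
dy/dx = -12x/(6y) = -2·(x/y)

Answer: dy/dx = -2·(x/y)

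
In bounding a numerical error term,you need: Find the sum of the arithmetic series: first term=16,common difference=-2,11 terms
Last term: a_n = 16 + (11 - 1)·-2 = -4
Sum = n(a_1 + a_n)/2 = 11(16 + (-4))/2 = 66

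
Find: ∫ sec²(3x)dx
Since d/dx[tan(3x)] = 3sec²(3x), integral = tan(3x)/3+C

Answer: (1/3)tan(3x)+C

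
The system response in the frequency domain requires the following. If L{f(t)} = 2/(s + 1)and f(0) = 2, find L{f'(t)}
L{f'(t)} = s·F(s) - f(0) = 2s/(s+1)-2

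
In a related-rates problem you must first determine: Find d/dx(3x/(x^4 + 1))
Quotient rule: (f/g)' = (f'g - fg')/g²
f = 3x, f' = 3
g = x^4+1, g' = 4x^3

Answer: (3·(x^4+1)-12x^4)/(x^4+1)²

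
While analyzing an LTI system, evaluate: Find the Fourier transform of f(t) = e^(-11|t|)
Using the standard pair: F{e^(-a|t|)}=2a/(a^2+omega^2)
With a=11: F(omega)=22/(121+omega^2)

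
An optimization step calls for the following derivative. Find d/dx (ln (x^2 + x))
Chain rule: d/dx[ln(u)] = u'/u where u = x^2+x
u' = 2x+1

Answer: (2x+1)/(x^2+x)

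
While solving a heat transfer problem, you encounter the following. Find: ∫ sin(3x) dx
Using substitution u = 3x: ∫ sin(u) du/3 = -cos(u)/3+C

Answer: (-1/3)cos(3x)+C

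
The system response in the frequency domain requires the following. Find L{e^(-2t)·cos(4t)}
First shifting: L{e^(at)f(t)}=F(s-a)
L{cos(4t)}=s/(s²+16)
Shift: (s+2)/((s+2)²+16)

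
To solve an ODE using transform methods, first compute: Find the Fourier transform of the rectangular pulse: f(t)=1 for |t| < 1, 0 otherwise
F(omega) = integral from -1 to 1 of e^(-j*omega*t) dt
= 2*sin(1*omega)/omega = 2*sinc(1*omega/pi)

Answer: 2*sin(1*omega)/omega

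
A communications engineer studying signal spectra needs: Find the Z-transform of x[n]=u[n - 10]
Using the time-shift property: Z{u[n-10]} = z^(-10) * z/(z-1)
= z^(-9)/(z-1)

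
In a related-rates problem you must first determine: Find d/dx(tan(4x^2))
Chain rule: d/dx[tan(u)] = sec²(u)·u' where u = 4x^2
u' = 8x

Answer: 8x·sec²(4x^2)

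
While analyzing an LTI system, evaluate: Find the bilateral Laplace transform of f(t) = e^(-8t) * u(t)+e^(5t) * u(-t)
For e^(-8t)*u(t): L = 1/(s+8), Re(s) > -8
For e^(5t)*u(-t): L = -1/(s-5), Re(s) < 5
Combined: F(s) = 1/(s+8)-1/(s-5), -8 < Re(s) < 5

Answer: 1/(s+8)-1/(s-5), ROC: -8 < Re(s) < 5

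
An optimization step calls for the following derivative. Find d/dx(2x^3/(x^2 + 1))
Quotient rule: (f/g)'=(f'g - fg')/g²
f=2x^3, f'=6x^2
g=x^2 + 1, g'=2x

Answer: (6x^2·(x^2 + 1) - 4x^4)/(x^2 + 1)²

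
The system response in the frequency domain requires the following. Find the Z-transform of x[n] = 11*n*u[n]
Z{n*u[n]} = z/(z-1)^2
By linearity: Z{11*n*u[n]} = 11z/(z-1)^2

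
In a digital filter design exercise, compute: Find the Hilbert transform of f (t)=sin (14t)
The Hilbert transform shifts each frequency component by -pi/2.
H{sin(wt)}=-cos(wt)
With w=14: H{sin(14t)}=-cos(14t)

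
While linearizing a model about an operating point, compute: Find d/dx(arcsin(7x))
d/dx[arcsin(u)]=u'/√(1-u²), u=7x, u'=7

Answer: 7/√(1-49x²)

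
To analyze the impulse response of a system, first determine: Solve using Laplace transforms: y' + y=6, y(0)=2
Take L of both sides: sY(s)-2+Y(s) = 6/s
Y(s)(s+1) = 6/s+2
Y(s) = 6/(s(s+1))+2/(s+1)
Partial fractions: 6/(s(s+1)) = 6/s - 6/(s+1)
So Y(s) = 6/s - 4/(s+1)
Inverse transform (L^(-1){1/s} = 1, L^(-1){1/(s+1)} = e^(-t)):

Answer: y(t) = 6-4·e^(-t)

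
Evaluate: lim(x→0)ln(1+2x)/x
L'Hôpital (0/0): lim 2/(1+2x) / 1 = 2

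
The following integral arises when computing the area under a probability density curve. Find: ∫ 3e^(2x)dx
Since d/dx[e^(2x)]=2e^(2x), we get 3/2 e^(2x)+C

Answer: (3/2)e^(2x)+C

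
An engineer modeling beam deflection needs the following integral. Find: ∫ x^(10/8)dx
Power rule: ∫ x^(5/4) dx=x^(9/4)/(9/4)+C

Answer: (4/9)·x^(9/4)+C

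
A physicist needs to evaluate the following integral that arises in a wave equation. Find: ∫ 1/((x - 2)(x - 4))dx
Partial fractions: 1/((x-2)(x-4)) = A/(x-2) + B/(x-4)
A = -1/2, B = 1/2
∫ [-1/2· 1/(x-2) + 1/2· 1/(x-4)] dx
= (1/2)[ln|x-4| - ln|x-2|] + C

Answer: (1/2)·ln|(x-4)/(x-2)| + C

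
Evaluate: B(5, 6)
B(x,y)=Γ(x)Γ(y)/Γ(x+y)=(x-1)!(y-1)!/(x+y-1)!
B(5,6)=4!·5!/10!=1/1260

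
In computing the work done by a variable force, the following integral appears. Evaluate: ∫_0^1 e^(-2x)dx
Antiderivative: (1/(-2))e^(-2x)
Evaluate: (1/(-2))(e^-2-1)

Answer: (e^-2-1)/(-2)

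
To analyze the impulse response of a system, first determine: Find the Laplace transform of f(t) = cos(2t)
L{cos(wt)}=s/(s² + w²)
L{cos(2t)}=s/(s² + 4)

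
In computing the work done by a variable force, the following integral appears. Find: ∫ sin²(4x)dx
Using identity sin²(u) = (1 - cos(2u))/2:
∫ (1 - cos(8x))/2 dx = x/2 - sin(8x)/16 + C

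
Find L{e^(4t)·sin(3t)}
First shifting: L{e^(at)f(t)}=F(s-a)
L{sin(3t)}=3/(s² + 9)
Shift: 3/((s-4)² + 9)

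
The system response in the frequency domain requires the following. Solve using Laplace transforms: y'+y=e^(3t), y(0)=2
Take L: sY - 2+Y=1/(s-3)
Y(s+1)=1/(s-3)+2
Y=1/((s-3)(s+1))+2/(s+1)
Partial fractions: 1/((s-3)(s+1))=(1/4)/(s-3) - (1/4)/(s+1)
So Y=(1/4)/(s-3)+(7/4)/(s+1)
Inverse Laplace transform (L^(-1){1/(s-3)}=e^(3t), L^(-1){1/(s+1)}=e^(-t)):

Answer: y(t)=(1/4)·e^(3t)+(7/4)·e^(-t)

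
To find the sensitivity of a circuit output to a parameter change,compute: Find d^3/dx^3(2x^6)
Apply power rule 3 times:
d^1: 12x^5
d^2: 60x^4
d^3: 240x^3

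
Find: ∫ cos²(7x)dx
Using identity cos²(u)=(1+cos(2u))/2:
∫ (1+cos(14x))/2 dx=x/2+sin(14x)/28+C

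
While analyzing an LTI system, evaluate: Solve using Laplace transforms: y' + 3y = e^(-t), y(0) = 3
Take L: sY - 3+3Y=1/(s+1)
Y(s+3)=1/(s+1)+3
Y=1/((s+1)(s+3))+3/(s+3)
Partial fractions: 1/((s+1)(s+3))=(1/2)/(s+1) - (1/2)/(s+3)
So Y=(1/2)/(s+1)+(5/2)/(s+3)
Inverse Laplace transform (L^(-1){1/(s+1)}=e^(-t), L^(-1){1/(s+3)}=e^(-3t)):

Answer: y(t)=(1/2)·e^(-t)+(5/2)·e^(-3t)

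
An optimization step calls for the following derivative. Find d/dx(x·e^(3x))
Product rule: (fg)' = f'g + fg'
f = x, f' = 1
g = e^(3x), g' = 3·e^(3x)

Answer: e^(3x) + 3x·e^(3x)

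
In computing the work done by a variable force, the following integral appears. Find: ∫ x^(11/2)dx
Power rule: ∫ x^(11/2) dx = x^(13/2)/(13/2)+C

Answer: (2/13)·x^(13/2)+C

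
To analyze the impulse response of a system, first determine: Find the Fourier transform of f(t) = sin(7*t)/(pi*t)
sin(W*t)/(pi*t) = (W/pi)*sinc(W*t/pi) is the impulse response of the ideal low-pass filter with cutoff W (here W = 7).
Its Fourier transform is a rectangular function:
F(omega) = 1 for |omega| < 7, 0 otherwise

Answer: rect(omega/14) [i.e., 1 for |omega| < 7, 0 otherwise]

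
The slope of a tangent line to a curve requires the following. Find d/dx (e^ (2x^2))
Chain rule: d/dx[e^u] = e^u · u' where u = 2x^2
u' = 4x

Answer: 4x·e^(2x^2)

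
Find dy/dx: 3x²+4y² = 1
Differentiate: 6x + 8y·(dy/dx)=0
dy/dx=-6x/(8y)=-(3/4)·(x/y)

Answer: dy/dx=-(3/4)·(x/y)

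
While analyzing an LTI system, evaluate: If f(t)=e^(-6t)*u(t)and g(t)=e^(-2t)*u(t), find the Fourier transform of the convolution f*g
By the convolution theorem: F{f * g}=F(omega) * G(omega)
F(omega)=1/(6+j * omega), G(omega)=1/(2+j * omega)
F{f * g}=1/((6+j * omega)(2+j * omega))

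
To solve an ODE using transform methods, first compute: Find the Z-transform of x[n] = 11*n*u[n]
Z{n*u[n]}=z/(z-1)^2
By linearity: Z{11*n*u[n]}=11z/(z-1)^2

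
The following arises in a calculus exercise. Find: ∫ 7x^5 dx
Using power rule: ∫ 7x^5 dx = 7/6 x^6 + C = (7/6)x^6 + C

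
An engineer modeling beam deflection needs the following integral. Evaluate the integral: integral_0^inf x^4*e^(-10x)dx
This is a Gamma integral. Substitute u=10x (du=10 dx):
integral_0^inf x^4 * e^(-10x) dx=(1/10^5) integral_0^inf u^4 * e^(-u) du
=Gamma(5)/10^5=4!/10^5=24/100000

Answer: 3/12500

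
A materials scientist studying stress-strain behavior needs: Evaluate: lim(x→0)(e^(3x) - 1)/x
L'Hôpital (0/0): lim 3e^(3x)/1 = 3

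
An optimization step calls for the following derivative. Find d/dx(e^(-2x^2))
Chain rule: d/dx[e^u]=e^u · u' where u=-2x^2
u'=-4x

Answer: -4x·e^(-2x^2)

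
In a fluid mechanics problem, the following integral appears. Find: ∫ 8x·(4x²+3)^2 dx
Let u = 4x² + 3, du = 8x dx
∫ u^2 du = u^3/3 + C

Answer: (4x² + 3)^3/3 + C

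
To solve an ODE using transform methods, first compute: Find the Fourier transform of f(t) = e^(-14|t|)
Using the standard pair: F{e^(-a|t|)} = 2a/(a^2 + omega^2)
With a = 14: F(omega) = 28/(196 + omega^2)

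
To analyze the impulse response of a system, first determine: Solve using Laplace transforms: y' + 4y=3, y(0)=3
Take L of both sides: sY(s)-3+4Y(s) = 3/s
Y(s)(s+4) = 3/s+3
Y(s) = 3/(s(s+4))+3/(s+4)
Partial fractions: 3/(s(s+4)) = (3/4)/s - (3/4)/(s+4)
So Y(s) = (3/4)/s+(9/4)/(s+4)
Inverse transform (L^(-1){1/s} = 1, L^(-1){1/(s+4)} = e^(-4t)):

Answer: y(t) = 3/4+(9/4)·e^(-4t)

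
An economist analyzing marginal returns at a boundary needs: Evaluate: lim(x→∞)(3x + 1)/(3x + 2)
Divide numerator and denominator by x:
lim (3+1/x)/(3+2/x)=1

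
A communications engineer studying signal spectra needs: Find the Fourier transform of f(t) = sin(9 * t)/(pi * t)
sin(W * t)/(pi * t) = (W/pi) * sinc(W * t/pi) is the impulse response of the ideal low-pass filter with cutoff W (here W = 9).
Its Fourier transform is a rectangular function:
F(omega) = 1 for |omega| < 9, 0 otherwise

Answer: rect(omega/18) [i.e., 1 for |omega| < 9, 0 otherwise]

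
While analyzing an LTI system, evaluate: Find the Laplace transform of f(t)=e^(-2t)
L{e^(at)} = 1/(s-a)
L{e^(-2t)} = 1/(s+2)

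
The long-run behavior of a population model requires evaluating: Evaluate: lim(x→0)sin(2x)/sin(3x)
sin(u) ≈ u for small u:
sin(2x)/sin(3x) ≈ 2x/(3x) = 2/3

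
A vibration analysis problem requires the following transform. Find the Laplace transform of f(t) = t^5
L{t^n}=n!/s^(n+1)
L{t^5}=5!/s^6=120/s^6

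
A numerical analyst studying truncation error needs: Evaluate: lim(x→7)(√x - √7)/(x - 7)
Multiply by conjugate (√x+√7)/(√x+√7):
= (x - 7)/((x - 7)(√x+√7)) = 1/(√x+√7)
As x → 7: 1/(2√7)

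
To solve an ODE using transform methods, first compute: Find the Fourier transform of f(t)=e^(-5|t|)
Using the standard pair: F{e^(-a|t|)}=2a/(a^2+omega^2)
With a=5: F(omega)=10/(25+omega^2)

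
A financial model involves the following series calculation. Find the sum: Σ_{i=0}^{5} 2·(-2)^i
Geometric series: S = a(1 - r^n)/(1 - r)
a = 2, r = -2, n = 6
S = 2(1 - 64)/3 = -42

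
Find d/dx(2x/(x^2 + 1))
Quotient rule: (f/g)'=(f'g - fg')/g²
f=2x, f'=2
g=x^2 + 1, g'=2x

Answer: (2·(x^2 + 1) - 4x^2)/(x^2 + 1)²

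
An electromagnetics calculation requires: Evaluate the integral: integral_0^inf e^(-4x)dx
integral_0^inf e^(-4x) dx=[-1/4 * e^(-4x)]_0^inf
=0 - (-1/4)=1/4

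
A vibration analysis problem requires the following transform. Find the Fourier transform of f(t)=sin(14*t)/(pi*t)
sin(W * t)/(pi * t)=(W/pi) * sinc(W * t/pi) is the impulse response of the ideal low-pass filter with cutoff W (here W=14).
Its Fourier transform is a rectangular function:
F(omega)=1 for |omega| < 14, 0 otherwise

Answer: rect(omega/28) [i.e., 1 for |omega| < 14, 0 otherwise]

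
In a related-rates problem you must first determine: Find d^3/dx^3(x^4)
Apply power rule 3 times:
d^1: 4x^3
d^2: 12x^2
d^3: 24x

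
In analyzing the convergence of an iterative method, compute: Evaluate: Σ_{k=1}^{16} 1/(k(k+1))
Partial fractions: 1/(k(k+1))=1/k - 1/(k+1)
Telescoping sum: 1(1-1/17)=1·16/17

Answer: 16/17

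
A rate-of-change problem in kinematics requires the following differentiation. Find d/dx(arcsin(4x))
d/dx[arcsin(u)] = u'/√(1-u²), u = 4x, u' = 4

Answer: 4/√(1-16x²)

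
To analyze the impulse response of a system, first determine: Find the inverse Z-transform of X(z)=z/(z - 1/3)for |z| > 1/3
Standard pair: z/(z-a) <-> a^n * u[n] for causal signals
With a = 1/3: x[n] = (1/3)^n * u[n]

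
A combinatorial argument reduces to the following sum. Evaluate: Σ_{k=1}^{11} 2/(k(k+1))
Partial fractions: 2/(k(k + 1))=2/k - 2/(k + 1)
Telescoping sum: 2(1 - 1/12)=2·11/12

Answer: 11/6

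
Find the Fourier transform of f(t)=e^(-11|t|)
Using the standard pair: F{e^(-a|t|)}=2a/(a^2+omega^2)
With a=11: F(omega)=22/(121+omega^2)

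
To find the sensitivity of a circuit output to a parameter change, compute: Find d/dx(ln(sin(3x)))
Chain rule: d/dx[ln(u)] = u'/u where u = sin(3x)
u' = 3cos(3x)

Answer: (3cos(3x))/(sin(3x))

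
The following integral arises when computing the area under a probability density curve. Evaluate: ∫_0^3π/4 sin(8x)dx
Antiderivative: -cos(8x)/8
Evaluate at bounds: [-cos(8·3π/4)/8] - [-cos(8·0)/8]
= (-(1) + (1))/8 = 0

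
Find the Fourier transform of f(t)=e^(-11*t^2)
The Fourier transform of a Gaussian e^(-a * t^2) is sqrt(pi/a) * e^(-omega^2/(4a)).
With a = 11: F(omega) = sqrt(pi/11) * e^(-omega^2/44)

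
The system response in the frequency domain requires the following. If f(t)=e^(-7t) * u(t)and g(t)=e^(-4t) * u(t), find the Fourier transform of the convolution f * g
By the convolution theorem: F{f * g}=F(omega) * G(omega)
F(omega)=1/(7 + j * omega), G(omega)=1/(4 + j * omega)
F{f * g}=1/((7 + j * omega)(4 + j * omega))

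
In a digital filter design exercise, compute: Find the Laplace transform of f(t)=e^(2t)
L{e^(at)} = 1/(s-a)
L{e^(2t)} = 1/(s-2)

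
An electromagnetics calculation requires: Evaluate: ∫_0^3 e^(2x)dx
Antiderivative: (1/2)e^(2x)
Evaluate: (1/2)(e^6 - 1)

Answer: (e^6 - 1)/2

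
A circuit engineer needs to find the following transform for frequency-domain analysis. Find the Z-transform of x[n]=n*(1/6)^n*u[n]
Using the property Z{n*a^n*u[n]} = az/(z-a)^2
With a = 1/6: X(z) = (1/6)z/(z - 1/6)^2, |z| > 1/6

Answer: (1/6)z/(z - 1/6)^2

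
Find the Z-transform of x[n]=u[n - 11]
Using the time-shift property: Z{u[n-11]}=z^(-11) * z/(z-1)
=z^(-10)/(z-1)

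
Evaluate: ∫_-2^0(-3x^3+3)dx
Step 1: Find antiderivative F(x) = (-3/4)x^4 + 3x
Step 2: F(0) - F(-2) = 0 - (-18) = 18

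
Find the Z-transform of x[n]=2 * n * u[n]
Z{n * u[n]}=z/(z-1)^2
By linearity: Z{2 * n * u[n]}=2z/(z-1)^2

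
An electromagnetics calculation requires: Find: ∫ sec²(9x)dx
Since d/dx[tan(9x)]=9sec²(9x), integral=tan(9x)/9 + C

Answer: (1/9)tan(9x) + C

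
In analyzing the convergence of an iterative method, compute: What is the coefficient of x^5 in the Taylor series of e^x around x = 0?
Taylor series of e^x=Σ x^n/n!
Coefficient of x^5=1/5!=1/120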